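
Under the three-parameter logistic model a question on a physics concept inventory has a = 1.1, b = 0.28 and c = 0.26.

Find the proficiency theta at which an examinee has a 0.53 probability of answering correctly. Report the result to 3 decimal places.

-0.224

P(theta) = c + (1 − c) · 1 / (1 + exp(−a(theta − b)))
Remove guessing floor: (0.53 − 0.26)/(1 − 0.26) = 0.3649
logit = ln(0.3649/0.6351) = -0.5543
theta = b + logit/(a) = 0.28 + (-0.5543)/1.1000 = -0.2239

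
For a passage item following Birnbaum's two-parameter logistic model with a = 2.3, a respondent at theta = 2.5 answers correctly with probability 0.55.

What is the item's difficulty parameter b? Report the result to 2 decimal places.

2.41

P(theta) = 1 / (1 + exp(−a(theta − b)))
logit(0.55) = ln(0.55/0.45) = 0.2007
b = theta − logit/(a) = 2.5 − 0.2007/2.3000 = 2.4128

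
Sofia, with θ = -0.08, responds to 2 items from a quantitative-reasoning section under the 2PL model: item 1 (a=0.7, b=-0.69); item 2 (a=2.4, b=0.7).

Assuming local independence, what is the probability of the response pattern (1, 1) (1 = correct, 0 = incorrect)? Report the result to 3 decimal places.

P(θ) = 1 / (1 + exp(−a(θ − b)))
P_1 = 1/(1+e^{-0.4270}) = 0.6052
P_2 = 1/(1+e^{1.8720}) = 0.1333
L = P_1 × P_2 = 0.6052 × 0.1333 = 0.08067

0.081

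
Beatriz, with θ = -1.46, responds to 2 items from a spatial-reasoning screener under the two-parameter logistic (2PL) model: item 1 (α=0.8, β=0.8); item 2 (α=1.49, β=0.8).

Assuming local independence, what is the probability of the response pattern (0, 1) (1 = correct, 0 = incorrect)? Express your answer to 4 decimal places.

0.0286

P(θ) = 1 / (1 + exp(−α(θ − β)))
P_1 = 1/(1+e^{1.8080}) = 0.1409
P_2 = 1/(1+e^{3.3674}) = 0.0333
L = (1−P_1) × P_2 = 0.8591 × 0.0333 = 0.02863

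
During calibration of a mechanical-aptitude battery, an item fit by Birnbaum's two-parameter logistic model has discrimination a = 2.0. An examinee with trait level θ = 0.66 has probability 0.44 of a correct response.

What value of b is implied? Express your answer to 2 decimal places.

P(θ) = 1 / (1 + exp(−a(θ − b)))
logit(0.44) = ln(0.44/0.56) = -0.2412
b = θ − logit/(a) = 0.66 − (-0.2412)/2.0000 = 0.7806

0.78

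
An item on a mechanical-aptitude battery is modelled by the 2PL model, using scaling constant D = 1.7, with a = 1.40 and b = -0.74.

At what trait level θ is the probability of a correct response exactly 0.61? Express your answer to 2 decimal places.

-0.55

P(θ) = 1 / (1 + exp(−D·a(θ − b)))
logit = ln(0.6100/0.3900) = 0.4473
θ = b + logit/(1.7·a) = -0.74 + 0.4473/2.3800 = -0.5521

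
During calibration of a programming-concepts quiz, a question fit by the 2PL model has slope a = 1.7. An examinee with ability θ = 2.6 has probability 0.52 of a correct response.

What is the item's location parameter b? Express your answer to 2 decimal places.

2.55

P(θ) = 1 / (1 + exp(−a(θ − b)))
logit(0.52) = ln(0.52/0.48) = 0.0800
b = θ − logit/(a) = 2.6 − 0.0800/1.7000 = 2.5529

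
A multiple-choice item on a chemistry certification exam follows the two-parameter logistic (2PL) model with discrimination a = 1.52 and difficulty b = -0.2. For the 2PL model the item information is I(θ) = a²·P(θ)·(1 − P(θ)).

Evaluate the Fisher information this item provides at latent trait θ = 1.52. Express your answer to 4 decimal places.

P = 1/(1+e^{-2.6144}) = 0.9318
P(1−P) = 0.9318 × 0.0682 = 0.0636
I = a² × P(1−P) = 1.52² × 0.0636 = 0.14686

0.1469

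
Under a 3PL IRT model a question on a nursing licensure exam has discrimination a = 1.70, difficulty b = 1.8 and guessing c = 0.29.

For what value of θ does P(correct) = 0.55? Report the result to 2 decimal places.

1.48

P(θ) = c + (1 − c) · 1 / (1 + exp(−a(θ − b)))
Remove guessing floor: (0.55 − 0.29)/(1 − 0.29) = 0.3662
logit = ln(0.3662/0.6338) = -0.5486
θ = b + logit/(a) = 1.8 + (-0.5486)/1.7000 = 1.4773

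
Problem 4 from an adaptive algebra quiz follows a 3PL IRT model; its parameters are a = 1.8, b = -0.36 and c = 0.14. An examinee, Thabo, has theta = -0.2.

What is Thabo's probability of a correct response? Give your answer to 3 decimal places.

P(theta) = c + (1 − c) · 1 / (1 + exp(−a(theta − b)))
Exponent: 1.8 × (-0.2 − (-0.36)) = 0.2880
1/(1 + e^{-0.2880}) = 0.5715
P = 0.14 + 0.86 × 0.5715 = 0.6315

0.631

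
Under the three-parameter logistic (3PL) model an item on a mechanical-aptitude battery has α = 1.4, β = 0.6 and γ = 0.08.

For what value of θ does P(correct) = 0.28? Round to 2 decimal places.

-0.31

P(θ) = γ + (1 − γ) · 1 / (1 + exp(−α(θ − β)))
Remove guessing floor: (0.28 − 0.08)/(1 − 0.08) = 0.2174
logit = ln(0.2174/0.7826) = -1.2809
θ = β + logit/(α) = 0.6 + (-1.2809)/1.4000 = -0.3150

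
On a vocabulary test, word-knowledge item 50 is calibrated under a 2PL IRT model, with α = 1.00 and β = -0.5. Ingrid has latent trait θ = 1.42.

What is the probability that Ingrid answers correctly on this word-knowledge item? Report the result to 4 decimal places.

P(θ) = 1 / (1 + exp(−α(θ − β)))
Exponent: 1.00 × (1.42 − (-0.5)) = 1.9200
1/(1 + e^{-1.9200}) = 0.8721

0.8721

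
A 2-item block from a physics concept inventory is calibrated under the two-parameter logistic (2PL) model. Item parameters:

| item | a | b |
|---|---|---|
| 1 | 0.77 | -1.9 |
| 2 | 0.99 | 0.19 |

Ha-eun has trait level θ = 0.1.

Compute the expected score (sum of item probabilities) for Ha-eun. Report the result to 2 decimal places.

1.30

P(θ) = 1 / (1 + exp(−a(θ − b)))
P_1 = 1/(1+e^{-1.5400}) = 0.8235
P_2 = 1/(1+e^{0.0891}) = 0.4777
E[score] = 0.8235 + 0.4777 = 1.3012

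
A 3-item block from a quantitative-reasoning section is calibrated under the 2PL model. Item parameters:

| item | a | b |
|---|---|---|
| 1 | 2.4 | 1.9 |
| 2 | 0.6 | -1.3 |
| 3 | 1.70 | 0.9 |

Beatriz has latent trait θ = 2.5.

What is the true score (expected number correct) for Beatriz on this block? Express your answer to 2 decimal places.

P(θ) = 1 / (1 + exp(−a(θ − b)))
P_1 = 1/(1+e^{-1.4400}) = 0.8085
P_2 = 1/(1+e^{-2.2800}) = 0.9072
P_3 = 1/(1+e^{-2.7200}) = 0.9382
E[score] = 0.8085 + 0.9072 + 0.9382 = 2.6539

2.65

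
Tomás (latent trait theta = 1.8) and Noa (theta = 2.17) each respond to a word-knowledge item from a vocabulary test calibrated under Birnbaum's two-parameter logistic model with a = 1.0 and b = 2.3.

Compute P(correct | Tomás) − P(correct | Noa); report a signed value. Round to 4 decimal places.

P(theta) = 1 / (1 + exp(−a(theta − b)))
P(Tomás) = 0.3775  [exponent -0.5000]
P(Noa) = 0.4675  [exponent -0.1300]
Difference = 0.3775 − 0.4675 = -0.0900

-0.0900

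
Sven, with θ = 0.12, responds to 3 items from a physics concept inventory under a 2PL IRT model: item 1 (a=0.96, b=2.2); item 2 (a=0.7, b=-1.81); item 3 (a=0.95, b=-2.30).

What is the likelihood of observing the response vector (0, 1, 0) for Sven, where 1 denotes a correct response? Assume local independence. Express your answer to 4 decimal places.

P(θ) = 1 / (1 + exp(−a(θ − b)))
P_1 = 1/(1+e^{1.9968}) = 0.1195
P_2 = 1/(1+e^{-1.3510}) = 0.7943
P_3 = 1/(1+e^{-2.2990}) = 0.9088
L = (1−P_1) × P_2 × (1−P_3) = 0.8805 × 0.7943 × 0.0912 = 0.06378

0.0638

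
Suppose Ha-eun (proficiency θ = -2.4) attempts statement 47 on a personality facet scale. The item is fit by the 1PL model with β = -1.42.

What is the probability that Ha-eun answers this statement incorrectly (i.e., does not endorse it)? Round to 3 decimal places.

0.727

P(θ) = 1 / (1 + exp(−(θ − β)))
Exponent: (-2.4 − (-1.42)) = -0.9800
1/(1 + e^{0.9800}) = 0.2729
P = 0.2729
P(incorrect) = 1 − 0.2729 = 0.7271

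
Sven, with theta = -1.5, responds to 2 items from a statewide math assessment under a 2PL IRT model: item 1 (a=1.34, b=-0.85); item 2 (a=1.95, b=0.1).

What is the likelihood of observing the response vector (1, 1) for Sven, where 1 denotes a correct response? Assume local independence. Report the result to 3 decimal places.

0.012

P(theta) = 1 / (1 + exp(−a(theta − b)))
P_1 = 1/(1+e^{0.8710}) = 0.2950
P_2 = 1/(1+e^{3.1200}) = 0.0423
L = P_1 × P_2 = 0.2950 × 0.0423 = 0.01248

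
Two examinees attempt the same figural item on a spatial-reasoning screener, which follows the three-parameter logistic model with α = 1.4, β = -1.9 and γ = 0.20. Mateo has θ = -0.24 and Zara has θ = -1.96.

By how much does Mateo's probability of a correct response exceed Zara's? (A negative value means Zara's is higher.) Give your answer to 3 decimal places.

0.345

P(θ) = γ + (1 − γ) · 1 / (1 + exp(−α(θ − β)))
P(Mateo) = 0.9287  [exponent 2.3240]
P(Zara) = 0.5832  [exponent -0.0840]
Difference = 0.9287 − 0.5832 = 0.3455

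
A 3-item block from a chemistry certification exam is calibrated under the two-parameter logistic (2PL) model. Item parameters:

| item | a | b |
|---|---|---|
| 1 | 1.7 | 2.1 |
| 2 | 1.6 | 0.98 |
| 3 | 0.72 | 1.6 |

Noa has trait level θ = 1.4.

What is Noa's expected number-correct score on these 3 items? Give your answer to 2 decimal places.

P(θ) = 1 / (1 + exp(−a(θ − b)))
P_1 = 1/(1+e^{1.1900}) = 0.2333
P_2 = 1/(1+e^{-0.6720}) = 0.6620
P_3 = 1/(1+e^{0.1440}) = 0.4641
E[score] = 0.2333 + 0.6620 + 0.4641 = 1.3593

1.36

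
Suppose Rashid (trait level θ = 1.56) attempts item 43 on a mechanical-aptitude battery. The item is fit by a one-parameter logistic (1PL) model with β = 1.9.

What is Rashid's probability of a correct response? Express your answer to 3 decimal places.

0.416

P(θ) = 1 / (1 + exp(−(θ − β)))
Exponent: (1.56 − 1.9) = -0.3400
1/(1 + e^{0.3400}) = 0.4158
P = 0.4158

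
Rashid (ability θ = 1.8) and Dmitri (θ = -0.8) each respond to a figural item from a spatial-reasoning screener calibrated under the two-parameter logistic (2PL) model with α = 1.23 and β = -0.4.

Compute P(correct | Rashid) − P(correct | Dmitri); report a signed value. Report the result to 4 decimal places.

P(θ) = 1 / (1 + exp(−α(θ − β)))
P(Rashid) = 0.9374  [exponent 2.7060]
P(Dmitri) = 0.3794  [exponent -0.4920]
Difference = 0.9374 − 0.3794 = 0.5580

0.5580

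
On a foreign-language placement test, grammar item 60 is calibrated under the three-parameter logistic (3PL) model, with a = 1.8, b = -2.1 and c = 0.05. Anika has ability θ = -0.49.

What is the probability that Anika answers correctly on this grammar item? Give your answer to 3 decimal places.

0.950

P(θ) = c + (1 − c) · 1 / (1 + exp(−a(θ − b)))
Exponent: 1.8 × (-0.49 − (-2.1)) = 2.8980
1/(1 + e^{-2.8980}) = 0.9477
P = 0.05 + 0.95 × 0.9477 = 0.9504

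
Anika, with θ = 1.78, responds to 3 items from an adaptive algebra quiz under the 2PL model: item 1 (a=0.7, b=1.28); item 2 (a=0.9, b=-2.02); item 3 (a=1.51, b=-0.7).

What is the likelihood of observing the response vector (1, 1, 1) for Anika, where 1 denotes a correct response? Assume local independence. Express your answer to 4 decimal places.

P(θ) = 1 / (1 + exp(−a(θ − b)))
P_1 = 1/(1+e^{-0.3500}) = 0.5866
P_2 = 1/(1+e^{-3.4200}) = 0.9683
P_3 = 1/(1+e^{-3.7448}) = 0.9769
L = P_1 × P_2 × P_3 = 0.5866 × 0.9683 × 0.9769 = 0.55492

0.5549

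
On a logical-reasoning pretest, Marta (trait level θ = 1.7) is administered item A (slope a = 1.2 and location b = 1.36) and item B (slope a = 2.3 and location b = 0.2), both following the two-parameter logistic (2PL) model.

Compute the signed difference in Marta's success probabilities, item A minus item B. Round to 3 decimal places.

-0.369

P(θ) = 1 / (1 + exp(−a(θ − b)))
P_A = 0.6006
P_B = 0.9692
P_A − P_B = -0.3686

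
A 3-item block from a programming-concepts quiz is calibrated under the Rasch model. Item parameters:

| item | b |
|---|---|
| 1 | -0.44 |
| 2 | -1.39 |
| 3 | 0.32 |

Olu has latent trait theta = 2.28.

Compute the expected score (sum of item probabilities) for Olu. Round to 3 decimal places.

P(theta) = 1 / (1 + exp(−(theta − b)))
P_1 = 1/(1+e^{-2.7200}) = 0.9382
P_2 = 1/(1+e^{-3.6700}) = 0.9752
P_3 = 1/(1+e^{-1.9600}) = 0.8765
E[score] = 0.9382 + 0.9752 + 0.8765 = 2.7899

2.790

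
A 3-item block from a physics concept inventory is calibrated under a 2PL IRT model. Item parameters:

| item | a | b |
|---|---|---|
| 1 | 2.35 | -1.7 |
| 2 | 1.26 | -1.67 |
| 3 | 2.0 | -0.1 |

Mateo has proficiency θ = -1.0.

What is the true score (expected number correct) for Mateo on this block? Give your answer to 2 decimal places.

P(θ) = 1 / (1 + exp(−a(θ − b)))
P_1 = 1/(1+e^{-1.6450}) = 0.8382
P_2 = 1/(1+e^{-0.8442}) = 0.6993
P_3 = 1/(1+e^{1.8000}) = 0.1419
E[score] = 0.8382 + 0.6993 + 0.1419 = 1.6794

1.68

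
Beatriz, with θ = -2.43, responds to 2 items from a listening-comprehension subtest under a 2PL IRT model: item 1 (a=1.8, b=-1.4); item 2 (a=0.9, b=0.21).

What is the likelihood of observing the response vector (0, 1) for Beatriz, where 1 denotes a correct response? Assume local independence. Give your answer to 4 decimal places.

0.0735

P(θ) = 1 / (1 + exp(−a(θ − b)))
P_1 = 1/(1+e^{1.8540}) = 0.1354
P_2 = 1/(1+e^{2.3760}) = 0.0850
L = (1−P_1) × P_2 = 0.8646 × 0.0850 = 0.07351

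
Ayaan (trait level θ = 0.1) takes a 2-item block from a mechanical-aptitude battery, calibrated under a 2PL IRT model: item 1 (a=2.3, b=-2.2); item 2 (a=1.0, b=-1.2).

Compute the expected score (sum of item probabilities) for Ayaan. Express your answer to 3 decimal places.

P(θ) = 1 / (1 + exp(−a(θ − b)))
P_1 = 1/(1+e^{-5.2900}) = 0.9950
P_2 = 1/(1+e^{-1.3000}) = 0.7858
E[score] = 0.9950 + 0.7858 = 1.7808

1.781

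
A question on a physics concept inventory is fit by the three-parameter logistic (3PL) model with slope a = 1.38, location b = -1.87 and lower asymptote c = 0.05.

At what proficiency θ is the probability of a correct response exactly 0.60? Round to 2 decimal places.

P(θ) = c + (1 − c) · 1 / (1 + exp(−a(θ − b)))
Remove guessing floor: (0.60 − 0.05)/(1 − 0.05) = 0.5789
logit = ln(0.5789/0.4211) = 0.3185
θ = b + logit/(a) = -1.87 + 0.3185/1.3800 = -1.6392

-1.64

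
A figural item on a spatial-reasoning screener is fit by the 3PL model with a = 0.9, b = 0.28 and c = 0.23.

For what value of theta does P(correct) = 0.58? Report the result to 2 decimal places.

0.08

P(theta) = c + (1 − c) · 1 / (1 + exp(−a(theta − b)))
Remove guessing floor: (0.58 − 0.23)/(1 − 0.23) = 0.4545
logit = ln(0.4545/0.5455) = -0.1823
theta = b + logit/(a) = 0.28 + (-0.1823)/0.9000 = 0.0774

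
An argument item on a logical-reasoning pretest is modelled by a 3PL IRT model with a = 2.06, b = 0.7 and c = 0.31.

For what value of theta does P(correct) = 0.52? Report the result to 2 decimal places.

0.30

P(theta) = c + (1 − c) · 1 / (1 + exp(−a(theta − b)))
Remove guessing floor: (0.52 − 0.31)/(1 − 0.31) = 0.3043
logit = ln(0.3043/0.6957) = -0.8267
theta = b + logit/(a) = 0.7 + (-0.8267)/2.0600 = 0.2987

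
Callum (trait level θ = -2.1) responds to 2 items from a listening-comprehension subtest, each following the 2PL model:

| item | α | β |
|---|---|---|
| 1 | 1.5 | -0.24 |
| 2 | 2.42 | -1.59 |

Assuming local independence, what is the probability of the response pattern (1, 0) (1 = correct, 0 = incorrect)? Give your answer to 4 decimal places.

P(θ) = 1 / (1 + exp(−α(θ − β)))
P_1 = 1/(1+e^{2.7900}) = 0.0579
P_2 = 1/(1+e^{1.2342}) = 0.2254
L = P_1 × (1−P_2) = 0.0579 × 0.7746 = 0.04482

0.0448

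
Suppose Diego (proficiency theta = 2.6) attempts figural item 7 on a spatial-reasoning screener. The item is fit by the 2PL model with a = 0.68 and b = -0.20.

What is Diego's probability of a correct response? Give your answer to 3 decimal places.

P(theta) = 1 / (1 + exp(−a(theta − b)))
Exponent: 0.68 × (2.6 − (-0.20)) = 1.9040
1/(1 + e^{-1.9040}) = 0.8703

0.870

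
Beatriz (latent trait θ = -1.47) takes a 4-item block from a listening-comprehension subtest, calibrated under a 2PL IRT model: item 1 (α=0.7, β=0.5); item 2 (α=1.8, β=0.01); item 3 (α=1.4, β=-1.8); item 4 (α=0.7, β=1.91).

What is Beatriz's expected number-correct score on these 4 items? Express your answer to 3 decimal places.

0.966

P(θ) = 1 / (1 + exp(−α(θ − β)))
P_1 = 1/(1+e^{1.3790}) = 0.2012
P_2 = 1/(1+e^{2.6640}) = 0.0651
P_3 = 1/(1+e^{-0.4620}) = 0.6135
P_4 = 1/(1+e^{2.3660}) = 0.0858
E[score] = 0.2012 + 0.0651 + 0.6135 + 0.0858 = 0.9656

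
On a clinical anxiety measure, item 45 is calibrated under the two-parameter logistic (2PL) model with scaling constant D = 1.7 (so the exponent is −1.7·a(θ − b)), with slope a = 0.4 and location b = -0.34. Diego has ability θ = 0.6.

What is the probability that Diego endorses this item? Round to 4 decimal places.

0.6546

P(θ) = 1 / (1 + exp(−D·a(θ − b)))
Exponent: 1.7 × 0.4 × (0.6 − (-0.34)) = 0.6392
1/(1 + e^{-0.6392}) = 0.6546
P = 0.6546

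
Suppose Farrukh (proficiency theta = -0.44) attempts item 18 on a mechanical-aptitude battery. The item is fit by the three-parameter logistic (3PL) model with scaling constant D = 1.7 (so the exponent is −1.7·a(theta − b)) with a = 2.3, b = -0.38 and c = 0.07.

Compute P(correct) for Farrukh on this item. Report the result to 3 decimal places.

P(theta) = c + (1 − c) · 1 / (1 + exp(−D·a(theta − b)))
Exponent: 1.7 × 2.3 × (-0.44 − (-0.38)) = -0.2346
1/(1 + e^{0.2346}) = 0.4416
P = 0.07 + 0.93 × 0.4416 = 0.4807

0.481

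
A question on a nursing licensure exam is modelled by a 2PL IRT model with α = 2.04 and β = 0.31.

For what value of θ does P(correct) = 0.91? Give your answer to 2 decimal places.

1.44

P(θ) = 1 / (1 + exp(−α(θ − β)))
logit = ln(0.9100/0.0900) = 2.3136
θ = β + logit/(α) = 0.31 + 2.3136/2.0400 = 1.4441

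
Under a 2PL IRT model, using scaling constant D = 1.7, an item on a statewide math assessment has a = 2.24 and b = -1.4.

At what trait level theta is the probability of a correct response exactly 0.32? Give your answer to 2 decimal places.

P(theta) = 1 / (1 + exp(−D·a(theta − b)))
logit = ln(0.3200/0.6800) = -0.7538
theta = b + logit/(1.7·a) = -1.4 + (-0.7538)/3.8080 = -1.5979

-1.60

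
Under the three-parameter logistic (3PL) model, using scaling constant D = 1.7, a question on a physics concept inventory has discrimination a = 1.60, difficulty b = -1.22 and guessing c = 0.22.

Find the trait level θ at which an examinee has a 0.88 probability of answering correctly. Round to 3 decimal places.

P(θ) = c + (1 − c) · 1 / (1 + exp(−D·a(θ − b)))
Remove guessing floor: (0.88 − 0.22)/(1 − 0.22) = 0.8462
logit = ln(0.8462/0.1538) = 1.7047
θ = b + logit/(1.7·a) = -1.22 + 1.7047/2.7200 = -0.5933

-0.593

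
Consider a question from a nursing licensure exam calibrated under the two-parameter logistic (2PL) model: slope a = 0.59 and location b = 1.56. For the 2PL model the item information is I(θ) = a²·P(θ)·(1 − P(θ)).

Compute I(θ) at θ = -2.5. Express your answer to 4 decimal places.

0.0266

P = 1/(1+e^{2.3954}) = 0.0835
P(1−P) = 0.0835 × 0.9165 = 0.0765
I = a² × P(1−P) = 0.59² × 0.0765 = 0.02665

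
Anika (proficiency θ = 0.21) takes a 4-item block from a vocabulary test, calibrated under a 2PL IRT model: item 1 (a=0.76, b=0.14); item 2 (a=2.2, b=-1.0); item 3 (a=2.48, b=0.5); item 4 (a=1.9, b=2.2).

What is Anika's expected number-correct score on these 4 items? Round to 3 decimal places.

P(θ) = 1 / (1 + exp(−a(θ − b)))
P_1 = 1/(1+e^{-0.0532}) = 0.5133
P_2 = 1/(1+e^{-2.6620}) = 0.9347
P_3 = 1/(1+e^{0.7192}) = 0.3276
P_4 = 1/(1+e^{3.7810}) = 0.0223
E[score] = 0.5133 + 0.9347 + 0.3276 + 0.0223 = 1.7979

1.798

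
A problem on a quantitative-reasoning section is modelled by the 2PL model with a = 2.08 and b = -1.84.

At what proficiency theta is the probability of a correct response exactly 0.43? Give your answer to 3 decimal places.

-1.976

P(theta) = 1 / (1 + exp(−a(theta − b)))
logit = ln(0.4300/0.5700) = -0.2819
theta = b + logit/(a) = -1.84 + (-0.2819)/2.0800 = -1.9755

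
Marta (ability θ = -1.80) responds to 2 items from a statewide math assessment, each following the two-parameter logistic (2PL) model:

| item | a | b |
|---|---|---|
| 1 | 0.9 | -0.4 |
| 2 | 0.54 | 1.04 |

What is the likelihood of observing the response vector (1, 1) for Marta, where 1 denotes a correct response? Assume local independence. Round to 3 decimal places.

0.039

P(θ) = 1 / (1 + exp(−a(θ − b)))
P_1 = 1/(1+e^{1.2600}) = 0.2210
P_2 = 1/(1+e^{1.5336}) = 0.1775
L = P_1 × P_2 = 0.2210 × 0.1775 = 0.03922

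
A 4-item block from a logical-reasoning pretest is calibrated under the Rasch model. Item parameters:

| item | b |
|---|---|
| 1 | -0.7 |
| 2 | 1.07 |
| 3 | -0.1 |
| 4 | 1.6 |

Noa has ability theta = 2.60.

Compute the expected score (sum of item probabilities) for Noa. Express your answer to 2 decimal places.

P(theta) = 1 / (1 + exp(−(theta − b)))
P_1 = 1/(1+e^{-3.3000}) = 0.9644
P_2 = 1/(1+e^{-1.5300}) = 0.8220
P_3 = 1/(1+e^{-2.7000}) = 0.9370
P_4 = 1/(1+e^{-1.0000}) = 0.7311
E[score] = 0.9644 + 0.8220 + 0.9370 + 0.7311 = 3.4545

3.45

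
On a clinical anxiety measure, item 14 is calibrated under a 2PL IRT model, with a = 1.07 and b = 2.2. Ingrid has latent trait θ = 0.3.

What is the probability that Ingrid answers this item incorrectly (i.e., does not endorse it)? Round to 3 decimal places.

P(θ) = 1 / (1 + exp(−a(θ − b)))
Exponent: 1.07 × (0.3 − 2.2) = -2.0330
1/(1 + e^{2.0330}) = 0.1158
P(incorrect) = 1 − 0.1158 = 0.8842

0.884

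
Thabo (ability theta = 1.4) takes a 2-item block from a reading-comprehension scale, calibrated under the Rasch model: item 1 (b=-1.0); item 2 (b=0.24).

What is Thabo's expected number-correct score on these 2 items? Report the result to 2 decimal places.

P(theta) = 1 / (1 + exp(−(theta − b)))
P_1 = 1/(1+e^{-2.4000}) = 0.9168
P_2 = 1/(1+e^{-1.1600}) = 0.7613
E[score] = 0.9168 + 0.7613 = 1.6782

1.68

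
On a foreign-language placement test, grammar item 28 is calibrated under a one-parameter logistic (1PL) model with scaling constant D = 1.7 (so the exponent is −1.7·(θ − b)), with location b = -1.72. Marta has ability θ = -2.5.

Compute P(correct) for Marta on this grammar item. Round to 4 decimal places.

P(θ) = 1 / (1 + exp(−D·(θ − b)))
Exponent: 1.7 × (-2.5 − (-1.72)) = -1.3260
1/(1 + e^{1.3260}) = 0.2098
P = 0.2098

0.2098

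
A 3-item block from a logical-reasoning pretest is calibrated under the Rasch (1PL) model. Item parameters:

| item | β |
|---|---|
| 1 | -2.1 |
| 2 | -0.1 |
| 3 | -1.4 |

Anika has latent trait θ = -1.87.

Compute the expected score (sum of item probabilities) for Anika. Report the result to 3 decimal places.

P(θ) = 1 / (1 + exp(−(θ − β)))
P_1 = 1/(1+e^{-0.2300}) = 0.5572
P_2 = 1/(1+e^{1.7700}) = 0.1455
P_3 = 1/(1+e^{0.4700}) = 0.3846
E[score] = 0.5572 + 0.1455 + 0.3846 = 1.0874

1.087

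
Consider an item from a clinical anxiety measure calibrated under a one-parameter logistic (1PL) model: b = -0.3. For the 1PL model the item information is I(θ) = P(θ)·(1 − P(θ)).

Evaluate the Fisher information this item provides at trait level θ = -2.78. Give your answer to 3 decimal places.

0.071

P = 1/(1+e^{2.4800}) = 0.0773
P(1−P) = 0.0773 × 0.9227 = 0.0713
I = P(1−P) = 0.07130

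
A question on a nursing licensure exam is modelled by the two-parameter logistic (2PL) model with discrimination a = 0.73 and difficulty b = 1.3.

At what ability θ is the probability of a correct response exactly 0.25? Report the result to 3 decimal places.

-0.205

P(θ) = 1 / (1 + exp(−a(θ − b)))
logit = ln(0.2500/0.7500) = -1.0986
θ = b + logit/(a) = 1.3 + (-1.0986)/0.7300 = -0.2049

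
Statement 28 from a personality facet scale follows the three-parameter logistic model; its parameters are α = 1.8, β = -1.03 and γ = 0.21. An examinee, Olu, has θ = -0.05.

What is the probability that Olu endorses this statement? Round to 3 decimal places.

0.884

P(θ) = γ + (1 − γ) · 1 / (1 + exp(−α(θ − β)))
Exponent: 1.8 × (-0.05 − (-1.03)) = 1.7640
1/(1 + e^{-1.7640}) = 0.8537
P = 0.21 + 0.79 × 0.8537 = 0.8844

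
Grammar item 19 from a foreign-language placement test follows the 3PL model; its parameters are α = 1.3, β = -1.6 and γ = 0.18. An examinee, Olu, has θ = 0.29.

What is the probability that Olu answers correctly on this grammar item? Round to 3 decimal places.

0.935

P(θ) = γ + (1 − γ) · 1 / (1 + exp(−α(θ − β)))
Exponent: 1.3 × (0.29 − (-1.6)) = 2.4570
1/(1 + e^{-2.4570}) = 0.9211
P = 0.18 + 0.82 × 0.9211 = 0.9353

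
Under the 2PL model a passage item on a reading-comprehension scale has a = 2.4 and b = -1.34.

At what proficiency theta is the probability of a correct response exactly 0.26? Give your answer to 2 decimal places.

-1.78

P(theta) = 1 / (1 + exp(−a(theta − b)))
logit = ln(0.2600/0.7400) = -1.0460
theta = b + logit/(a) = -1.34 + (-1.0460)/2.4000 = -1.7758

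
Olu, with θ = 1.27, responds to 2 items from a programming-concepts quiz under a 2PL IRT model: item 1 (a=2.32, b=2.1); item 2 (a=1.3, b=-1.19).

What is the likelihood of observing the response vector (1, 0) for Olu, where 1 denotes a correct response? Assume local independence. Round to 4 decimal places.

0.0050

P(θ) = 1 / (1 + exp(−a(θ − b)))
P_1 = 1/(1+e^{1.9256}) = 0.1272
P_2 = 1/(1+e^{-3.1980}) = 0.9608
L = P_1 × (1−P_2) = 0.1272 × 0.0392 = 0.00499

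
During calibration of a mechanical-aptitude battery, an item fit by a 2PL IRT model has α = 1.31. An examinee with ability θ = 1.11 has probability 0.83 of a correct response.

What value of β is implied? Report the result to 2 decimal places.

P(θ) = 1 / (1 + exp(−α(θ − β)))
logit(0.83) = ln(0.83/0.17) = 1.5856
β = θ − logit/(α) = 1.11 − 1.5856/1.3100 = -0.1004

-0.10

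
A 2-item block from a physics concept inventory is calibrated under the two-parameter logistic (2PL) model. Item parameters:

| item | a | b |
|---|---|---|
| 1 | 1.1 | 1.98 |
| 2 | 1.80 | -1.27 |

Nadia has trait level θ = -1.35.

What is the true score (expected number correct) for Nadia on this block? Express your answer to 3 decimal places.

P(θ) = 1 / (1 + exp(−a(θ − b)))
P_1 = 1/(1+e^{3.6630}) = 0.0250
P_2 = 1/(1+e^{0.1440}) = 0.4641
E[score] = 0.0250 + 0.4641 = 0.4891

0.489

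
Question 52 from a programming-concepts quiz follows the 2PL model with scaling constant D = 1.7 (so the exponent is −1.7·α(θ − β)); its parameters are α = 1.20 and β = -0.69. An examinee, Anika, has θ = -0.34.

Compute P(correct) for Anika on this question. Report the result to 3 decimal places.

0.671

P(θ) = 1 / (1 + exp(−D·α(θ − β)))
Exponent: 1.7 × 1.20 × (-0.34 − (-0.69)) = 0.7140
1/(1 + e^{-0.7140}) = 0.6713
P = 0.6713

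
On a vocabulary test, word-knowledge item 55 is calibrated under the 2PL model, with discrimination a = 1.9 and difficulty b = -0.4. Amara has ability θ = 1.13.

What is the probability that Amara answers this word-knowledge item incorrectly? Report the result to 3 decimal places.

P(θ) = 1 / (1 + exp(−a(θ − b)))
Exponent: 1.9 × (1.13 − (-0.4)) = 2.9070
1/(1 + e^{-2.9070}) = 0.9482
P(incorrect) = 1 − 0.9482 = 0.0518

0.052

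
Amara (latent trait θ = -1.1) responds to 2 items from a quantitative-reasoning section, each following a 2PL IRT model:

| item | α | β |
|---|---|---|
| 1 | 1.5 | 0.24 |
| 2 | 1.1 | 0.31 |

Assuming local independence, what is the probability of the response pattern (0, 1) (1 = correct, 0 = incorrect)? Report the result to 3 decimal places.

0.154

P(θ) = 1 / (1 + exp(−α(θ − β)))
P_1 = 1/(1+e^{2.0100}) = 0.1182
P_2 = 1/(1+e^{1.5510}) = 0.1749
L = (1−P_1) × P_2 = 0.8818 × 0.1749 = 0.15427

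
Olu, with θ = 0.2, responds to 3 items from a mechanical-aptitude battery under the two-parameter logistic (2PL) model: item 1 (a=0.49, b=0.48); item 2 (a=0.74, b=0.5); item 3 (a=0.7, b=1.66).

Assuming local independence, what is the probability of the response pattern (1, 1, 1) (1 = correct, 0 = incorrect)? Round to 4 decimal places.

P(θ) = 1 / (1 + exp(−a(θ − b)))
P_1 = 1/(1+e^{0.1372}) = 0.4658
P_2 = 1/(1+e^{0.2220}) = 0.4447
P_3 = 1/(1+e^{1.0220}) = 0.2646
L = P_1 × P_2 × P_3 = 0.4658 × 0.4447 × 0.2646 = 0.05482

0.0548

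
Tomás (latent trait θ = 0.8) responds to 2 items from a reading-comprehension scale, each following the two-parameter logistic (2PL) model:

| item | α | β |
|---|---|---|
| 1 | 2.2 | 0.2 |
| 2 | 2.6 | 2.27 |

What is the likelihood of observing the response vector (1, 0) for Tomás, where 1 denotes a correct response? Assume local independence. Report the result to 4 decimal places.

0.7723

P(θ) = 1 / (1 + exp(−α(θ − β)))
P_1 = 1/(1+e^{-1.3200}) = 0.7892
P_2 = 1/(1+e^{3.8220}) = 0.0214
L = P_1 × (1−P_2) = 0.7892 × 0.9786 = 0.77228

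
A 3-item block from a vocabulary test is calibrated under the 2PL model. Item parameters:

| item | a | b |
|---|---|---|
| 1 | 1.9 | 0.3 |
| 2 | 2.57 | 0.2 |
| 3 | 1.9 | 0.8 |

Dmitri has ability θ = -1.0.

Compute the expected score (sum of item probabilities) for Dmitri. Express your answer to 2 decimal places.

P(θ) = 1 / (1 + exp(−a(θ − b)))
P_1 = 1/(1+e^{2.4700}) = 0.0780
P_2 = 1/(1+e^{3.0840}) = 0.0438
P_3 = 1/(1+e^{3.4200}) = 0.0317
E[score] = 0.0780 + 0.0438 + 0.0317 = 0.1534

0.15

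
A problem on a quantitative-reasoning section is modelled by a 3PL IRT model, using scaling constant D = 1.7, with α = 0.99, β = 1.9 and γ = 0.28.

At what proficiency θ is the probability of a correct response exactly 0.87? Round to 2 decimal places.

P(θ) = γ + (1 − γ) · 1 / (1 + exp(−D·α(θ − β)))
Remove guessing floor: (0.87 − 0.28)/(1 − 0.28) = 0.8194
logit = ln(0.8194/0.1806) = 1.5126
θ = β + logit/(1.7·α) = 1.9 + 1.5126/1.6830 = 2.7987

2.80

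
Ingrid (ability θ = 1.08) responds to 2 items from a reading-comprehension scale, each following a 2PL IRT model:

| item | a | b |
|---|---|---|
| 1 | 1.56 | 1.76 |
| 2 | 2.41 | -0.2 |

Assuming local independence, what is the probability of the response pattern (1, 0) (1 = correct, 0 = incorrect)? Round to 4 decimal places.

0.0112

P(θ) = 1 / (1 + exp(−a(θ − b)))
P_1 = 1/(1+e^{1.0608}) = 0.2572
P_2 = 1/(1+e^{-3.0848}) = 0.9563
L = P_1 × (1−P_2) = 0.2572 × 0.0437 = 0.01125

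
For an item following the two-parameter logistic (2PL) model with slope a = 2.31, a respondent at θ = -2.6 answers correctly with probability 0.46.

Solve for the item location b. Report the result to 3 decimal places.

-2.531

P(θ) = 1 / (1 + exp(−a(θ − b)))
logit(0.46) = ln(0.46/0.54) = -0.1603
b = θ − logit/(a) = -2.6 − (-0.1603)/2.3100 = -2.5306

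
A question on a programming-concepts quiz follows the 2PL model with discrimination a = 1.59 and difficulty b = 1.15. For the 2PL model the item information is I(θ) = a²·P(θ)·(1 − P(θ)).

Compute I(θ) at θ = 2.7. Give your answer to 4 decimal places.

0.1826

P = 1/(1+e^{-2.4645}) = 0.9216
P(1−P) = 0.9216 × 0.0784 = 0.0722
I = a² × P(1−P) = 1.59² × 0.0722 = 0.18263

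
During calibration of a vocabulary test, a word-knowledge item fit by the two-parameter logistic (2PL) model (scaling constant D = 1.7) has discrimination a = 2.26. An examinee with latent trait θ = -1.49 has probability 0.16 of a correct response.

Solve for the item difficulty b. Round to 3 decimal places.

P(θ) = 1 / (1 + exp(−D·a(θ − b)))
logit(0.16) = ln(0.16/0.84) = -1.6582
b = θ − logit/(1.7·a) = -1.49 − (-1.6582)/3.8420 = -1.0584

-1.058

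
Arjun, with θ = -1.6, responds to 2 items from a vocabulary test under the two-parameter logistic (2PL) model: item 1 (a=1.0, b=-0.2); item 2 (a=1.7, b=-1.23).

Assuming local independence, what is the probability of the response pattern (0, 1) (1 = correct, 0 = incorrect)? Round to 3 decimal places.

0.279

P(θ) = 1 / (1 + exp(−a(θ − b)))
P_1 = 1/(1+e^{1.4000}) = 0.1978
P_2 = 1/(1+e^{0.6290}) = 0.3477
L = (1−P_1) × P_2 = 0.8022 × 0.3477 = 0.27895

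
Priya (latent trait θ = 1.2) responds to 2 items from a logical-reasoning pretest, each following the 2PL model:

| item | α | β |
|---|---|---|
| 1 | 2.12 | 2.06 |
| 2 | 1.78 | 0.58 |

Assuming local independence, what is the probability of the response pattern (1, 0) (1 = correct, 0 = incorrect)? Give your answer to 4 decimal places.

P(θ) = 1 / (1 + exp(−α(θ − β)))
P_1 = 1/(1+e^{1.8232}) = 0.1391
P_2 = 1/(1+e^{-1.1036}) = 0.7509
L = P_1 × (1−P_2) = 0.1391 × 0.2491 = 0.03463

0.0346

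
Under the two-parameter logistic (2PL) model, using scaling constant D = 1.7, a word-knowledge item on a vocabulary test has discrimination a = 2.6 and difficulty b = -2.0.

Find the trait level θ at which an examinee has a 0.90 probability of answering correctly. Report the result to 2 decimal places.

-1.50

P(θ) = 1 / (1 + exp(−D·a(θ − b)))
logit = ln(0.9000/0.1000) = 2.1972
θ = b + logit/(1.7·a) = -2.0 + 2.1972/4.4200 = -1.5029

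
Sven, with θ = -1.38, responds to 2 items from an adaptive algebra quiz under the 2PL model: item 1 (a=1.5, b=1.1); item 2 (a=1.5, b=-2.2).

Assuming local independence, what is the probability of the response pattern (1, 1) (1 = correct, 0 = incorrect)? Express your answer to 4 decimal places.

0.0183

P(θ) = 1 / (1 + exp(−a(θ − b)))
P_1 = 1/(1+e^{3.7200}) = 0.0237
P_2 = 1/(1+e^{-1.2300}) = 0.7738
L = P_1 × P_2 = 0.0237 × 0.7738 = 0.01831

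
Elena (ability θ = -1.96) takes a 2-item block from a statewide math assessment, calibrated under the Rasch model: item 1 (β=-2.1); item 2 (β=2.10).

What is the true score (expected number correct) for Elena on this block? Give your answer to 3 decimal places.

0.552

P(θ) = 1 / (1 + exp(−(θ − β)))
P_1 = 1/(1+e^{-0.1400}) = 0.5349
P_2 = 1/(1+e^{4.0600}) = 0.0170
E[score] = 0.5349 + 0.0170 = 0.5519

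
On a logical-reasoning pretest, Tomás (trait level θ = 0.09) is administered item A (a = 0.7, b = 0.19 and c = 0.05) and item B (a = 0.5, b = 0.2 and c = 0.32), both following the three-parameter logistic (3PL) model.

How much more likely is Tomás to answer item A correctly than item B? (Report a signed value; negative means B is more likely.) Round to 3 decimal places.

-0.142

P(θ) = c + (1 − c) · 1 / (1 + exp(−a(θ − b)))
P_A = 0.5084
P_B = 0.6507
P_A − P_B = -0.1423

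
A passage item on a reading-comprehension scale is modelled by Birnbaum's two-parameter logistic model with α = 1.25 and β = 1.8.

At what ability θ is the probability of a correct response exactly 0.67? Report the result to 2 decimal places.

2.37

P(θ) = 1 / (1 + exp(−α(θ − β)))
logit = ln(0.6700/0.3300) = 0.7082
θ = β + logit/(α) = 1.8 + 0.7082/1.2500 = 2.3665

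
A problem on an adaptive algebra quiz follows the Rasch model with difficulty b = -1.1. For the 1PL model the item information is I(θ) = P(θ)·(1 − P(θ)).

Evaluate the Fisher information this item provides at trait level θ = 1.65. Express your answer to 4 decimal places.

P = 1/(1+e^{-2.7500}) = 0.9399
P(1−P) = 0.9399 × 0.0601 = 0.0565
I = P(1−P) = 0.05648

0.0565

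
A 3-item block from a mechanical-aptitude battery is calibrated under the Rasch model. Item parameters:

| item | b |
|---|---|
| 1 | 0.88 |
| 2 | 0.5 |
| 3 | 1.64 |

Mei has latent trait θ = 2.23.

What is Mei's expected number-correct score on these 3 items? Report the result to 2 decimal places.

2.29

P(θ) = 1 / (1 + exp(−(θ − b)))
P_1 = 1/(1+e^{-1.3500}) = 0.7941
P_2 = 1/(1+e^{-1.7300}) = 0.8494
P_3 = 1/(1+e^{-0.5900}) = 0.6434
E[score] = 0.7941 + 0.8494 + 0.6434 = 2.2869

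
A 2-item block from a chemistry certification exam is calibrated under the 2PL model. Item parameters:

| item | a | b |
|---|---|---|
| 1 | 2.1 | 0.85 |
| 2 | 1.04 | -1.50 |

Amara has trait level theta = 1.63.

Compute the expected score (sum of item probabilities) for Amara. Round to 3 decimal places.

1.800

P(theta) = 1 / (1 + exp(−a(theta − b)))
P_1 = 1/(1+e^{-1.6380}) = 0.8373
P_2 = 1/(1+e^{-3.2552}) = 0.9629
E[score] = 0.8373 + 0.9629 = 1.8001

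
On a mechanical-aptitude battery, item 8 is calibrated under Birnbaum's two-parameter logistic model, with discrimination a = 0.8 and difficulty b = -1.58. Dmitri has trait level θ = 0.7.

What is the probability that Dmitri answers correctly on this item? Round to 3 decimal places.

0.861

P(θ) = 1 / (1 + exp(−a(θ − b)))
Exponent: 0.8 × (0.7 − (-1.58)) = 1.8240
1/(1 + e^{-1.8240}) = 0.8610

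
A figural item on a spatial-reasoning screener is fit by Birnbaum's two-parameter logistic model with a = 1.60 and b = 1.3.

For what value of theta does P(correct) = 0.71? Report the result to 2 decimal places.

P(theta) = 1 / (1 + exp(−a(theta − b)))
logit = ln(0.7100/0.2900) = 0.8954
theta = b + logit/(a) = 1.3 + 0.8954/1.6000 = 1.8596

1.86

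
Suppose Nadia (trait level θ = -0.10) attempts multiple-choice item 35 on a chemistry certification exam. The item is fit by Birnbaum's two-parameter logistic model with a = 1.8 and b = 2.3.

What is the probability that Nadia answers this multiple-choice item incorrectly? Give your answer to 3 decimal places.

0.987

P(θ) = 1 / (1 + exp(−a(θ − b)))
Exponent: 1.8 × (-0.10 − 2.3) = -4.3200
1/(1 + e^{4.3200}) = 0.0131
P(incorrect) = 1 − 0.0131 = 0.9869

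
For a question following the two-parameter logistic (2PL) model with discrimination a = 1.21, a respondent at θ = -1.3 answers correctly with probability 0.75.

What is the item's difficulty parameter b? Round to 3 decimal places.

P(θ) = 1 / (1 + exp(−a(θ − b)))
logit(0.75) = ln(0.75/0.25) = 1.0986
b = θ − logit/(a) = -1.3 − 1.0986/1.2100 = -2.2079

-2.208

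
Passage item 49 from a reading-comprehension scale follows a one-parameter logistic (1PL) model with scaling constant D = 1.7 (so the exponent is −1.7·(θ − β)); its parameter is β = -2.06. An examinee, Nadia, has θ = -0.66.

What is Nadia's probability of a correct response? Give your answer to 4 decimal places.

P(θ) = 1 / (1 + exp(−D·(θ − β)))
Exponent: 1.7 × (-0.66 − (-2.06)) = 2.3800
1/(1 + e^{-2.3800}) = 0.9153
P = 0.9153

0.9153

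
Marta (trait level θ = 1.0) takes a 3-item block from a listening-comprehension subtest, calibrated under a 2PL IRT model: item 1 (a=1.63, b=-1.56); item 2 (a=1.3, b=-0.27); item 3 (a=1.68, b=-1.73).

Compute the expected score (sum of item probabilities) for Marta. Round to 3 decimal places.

P(θ) = 1 / (1 + exp(−a(θ − b)))
P_1 = 1/(1+e^{-4.1728}) = 0.9848
P_2 = 1/(1+e^{-1.6510}) = 0.8390
P_3 = 1/(1+e^{-4.5864}) = 0.9899
E[score] = 0.9848 + 0.8390 + 0.9899 = 2.8138

2.814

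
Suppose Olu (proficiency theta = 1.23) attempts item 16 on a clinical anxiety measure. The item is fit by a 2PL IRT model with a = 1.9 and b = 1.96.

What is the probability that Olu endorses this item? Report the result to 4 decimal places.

P(theta) = 1 / (1 + exp(−a(theta − b)))
Exponent: 1.9 × (1.23 − 1.96) = -1.3870
1/(1 + e^{1.3870}) = 0.1999

0.1999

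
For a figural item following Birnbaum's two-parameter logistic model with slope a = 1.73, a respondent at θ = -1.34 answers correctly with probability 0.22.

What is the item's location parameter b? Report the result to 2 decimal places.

P(θ) = 1 / (1 + exp(−a(θ − b)))
logit(0.22) = ln(0.22/0.78) = -1.2657
b = θ − logit/(a) = -1.34 − (-1.2657)/1.7300 = -0.6084

-0.61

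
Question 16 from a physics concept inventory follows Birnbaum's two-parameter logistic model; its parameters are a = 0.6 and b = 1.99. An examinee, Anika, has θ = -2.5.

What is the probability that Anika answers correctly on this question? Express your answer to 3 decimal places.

P(θ) = 1 / (1 + exp(−a(θ − b)))
Exponent: 0.6 × (-2.5 − 1.99) = -2.6940
1/(1 + e^{2.6940}) = 0.0633

0.063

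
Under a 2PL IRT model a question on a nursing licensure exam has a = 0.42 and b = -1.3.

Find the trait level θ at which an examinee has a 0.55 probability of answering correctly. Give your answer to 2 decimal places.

P(θ) = 1 / (1 + exp(−a(θ − b)))
logit = ln(0.5500/0.4500) = 0.2007
θ = b + logit/(a) = -1.3 + 0.2007/0.4200 = -0.8222

-0.82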